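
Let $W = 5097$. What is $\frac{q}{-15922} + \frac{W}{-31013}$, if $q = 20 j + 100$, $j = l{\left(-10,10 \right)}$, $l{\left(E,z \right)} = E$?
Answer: $- \frac{39026567}{246894493} \approx -0.15807$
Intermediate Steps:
$j = -10$
$q = -100$ ($q = 20 \left(-10\right) + 100 = -200 + 100 = -100$)
$\frac{q}{-15922} + \frac{W}{-31013} = - \frac{100}{-15922} + \frac{5097}{-31013} = \left(-100\right) \left(- \frac{1}{15922}\right) + 5097 \left(- \frac{1}{31013}\right) = \frac{50}{7961} - \frac{5097}{31013} = - \frac{39026567}{246894493}$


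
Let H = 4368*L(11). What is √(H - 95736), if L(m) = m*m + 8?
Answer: 2*√116934 ≈ 683.91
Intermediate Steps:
L(m) = 8 + m² (L(m) = m² + 8 = 8 + m²)
H = 563472 (H = 4368*(8 + 11²) = 4368*(8 + 121) = 4368*129 = 563472)
√(H - 95736) = √(563472 - 95736) = √467736 = 2*√116934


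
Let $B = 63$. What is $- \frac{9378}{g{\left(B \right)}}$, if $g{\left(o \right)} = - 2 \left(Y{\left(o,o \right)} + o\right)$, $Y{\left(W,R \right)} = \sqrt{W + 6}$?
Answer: $\frac{98469}{1300} - \frac{1563 \sqrt{69}}{1300} \approx 65.758$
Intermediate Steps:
$Y{\left(W,R \right)} = \sqrt{6 + W}$
$g{\left(o \right)} = - 2 o - 2 \sqrt{6 + o}$ ($g{\left(o \right)} = - 2 \left(\sqrt{6 + o} + o\right) = - 2 \left(o + \sqrt{6 + o}\right) = - 2 o - 2 \sqrt{6 + o}$)
$- \frac{9378}{g{\left(B \right)}} = - \frac{9378}{\left(-2\right) 63 - 2 \sqrt{6 + 63}} = - \frac{9378}{-126 - 2 \sqrt{69}}$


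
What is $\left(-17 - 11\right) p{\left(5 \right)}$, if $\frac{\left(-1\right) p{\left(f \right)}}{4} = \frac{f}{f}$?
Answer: $112$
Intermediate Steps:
$p{\left(f \right)} = -4$ ($p{\left(f \right)} = - 4 \frac{f}{f} = \left(-4\right) 1 = -4$)
$\left(-17 - 11\right) p{\left(5 \right)} = \left(-17 - 11\right) \left(-4\right) = \left(-28\right) \left(-4\right) = 112$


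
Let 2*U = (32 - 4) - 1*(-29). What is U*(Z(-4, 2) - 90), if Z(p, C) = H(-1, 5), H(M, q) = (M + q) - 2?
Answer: -2508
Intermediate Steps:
H(M, q) = -2 + M + q
Z(p, C) = 2 (Z(p, C) = -2 - 1 + 5 = 2)
U = 57/2 (U = ((32 - 4) - 1*(-29))/2 = (28 + 29)/2 = (½)*57 = 57/2 ≈ 28.500)
U*(Z(-4, 2) - 90) = 57*(2 - 90)/2 = (57/2)*(-88) = -2508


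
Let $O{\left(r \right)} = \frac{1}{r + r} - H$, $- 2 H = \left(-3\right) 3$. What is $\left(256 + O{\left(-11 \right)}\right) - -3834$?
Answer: $\frac{44940}{11} \approx 4085.5$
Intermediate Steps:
$H = \frac{9}{2}$ ($H = - \frac{\left(-3\right) 3}{2} = \left(- \frac{1}{2}\right) \left(-9\right) = \frac{9}{2} \approx 4.5$)
$O{\left(r \right)} = - \frac{9}{2} + \frac{1}{2 r}$ ($O{\left(r \right)} = \frac{1}{r + r} - \frac{9}{2} = \frac{1}{2 r} - \frac{9}{2} = - \frac{9}{2} + \frac{1}{2 r}$)
$\left(256 + O{\left(-11 \right)}\right) - -3834 = \left(256 + \frac{1 - -99}{2 \left(-11\right)}\right) - -3834 = \left(256 + \frac{1}{2} \left(- \frac{1}{11}\right) \left(1 + 99\right)\right) + 3834 = \left(256 + \frac{1}{2} \left(- \frac{1}{11}\right) 100\right) + 3834 = \left(256 - \frac{50}{11}\right) + 3834 = \frac{2766}{11} + 3834 = \frac{44940}{11}$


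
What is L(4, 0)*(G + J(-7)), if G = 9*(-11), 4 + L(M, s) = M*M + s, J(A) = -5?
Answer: -1248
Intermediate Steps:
L(M, s) = -4 + s + M² (L(M, s) = -4 + (M*M + s) = -4 + (M² + s) = -4 + (s + M²) = -4 + s + M²)
G = -99
L(4, 0)*(G + J(-7)) = (-4 + 0 + 4²)*(-99 - 5) = (-4 + 0 + 16)*(-104) = 12*(-104) = -1248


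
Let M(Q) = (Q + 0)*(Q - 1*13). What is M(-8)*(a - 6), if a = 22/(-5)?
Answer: -8736/5 ≈ -1747.2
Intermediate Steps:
a = -22/5 (a = 22*(-⅕) = -22/5 ≈ -4.4000)
M(Q) = Q*(-13 + Q) (M(Q) = Q*(Q - 13) = Q*(-13 + Q))
M(-8)*(a - 6) = (-8*(-13 - 8))*(-22/5 - 6) = -8*(-21)*(-52/5) = 168*(-52/5) = -8736/5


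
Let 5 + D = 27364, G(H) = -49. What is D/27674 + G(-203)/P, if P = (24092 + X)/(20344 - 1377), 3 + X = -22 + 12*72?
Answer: -25037657913/689940494 ≈ -36.290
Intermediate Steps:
X = 839 (X = -3 + (-22 + 12*72) = -3 + (-22 + 864) = -3 + 842 = 839)
P = 24931/18967 (P = (24092 + 839)/(20344 - 1377) = 24931/18967 ≈ 1.3144)
D = 27359 (D = -5 + 27364 = 27359)
D/27674 + G(-203)/P = 27359/27674 - 49/24931/18967 = 27359*(1/27674) - 49*18967/24931 = 27359/27674 - 929383/24931 = -25037657913/689940494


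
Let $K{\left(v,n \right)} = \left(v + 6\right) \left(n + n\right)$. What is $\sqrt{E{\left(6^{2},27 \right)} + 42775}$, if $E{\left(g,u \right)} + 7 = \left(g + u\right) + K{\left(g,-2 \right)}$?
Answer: $\sqrt{42663} \approx 206.55$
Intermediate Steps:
$K{\left(v,n \right)} = 2 n \left(6 + v\right)$ ($K{\left(v,n \right)} = \left(6 + v\right) 2 n = 2 n \left(6 + v\right)$)
$E{\left(g,u \right)} = -31 + u - 3 g$ ($E{\left(g,u \right)} = -7 + \left(\left(g + u\right) + 2 \left(-2\right) \left(6 + g\right)\right) = -7 - \left(24 - u + 3 g\right) = -31 + u - 3 g$)
$\sqrt{E{\left(6^{2},27 \right)} + 42775} = \sqrt{\left(-31 + 27 - 3 \cdot 6^{2}\right) + 42775} = \sqrt{\left(-31 + 27 - 108\right) + 42775} = \sqrt{-112 + 42775} = \sqrt{42663}$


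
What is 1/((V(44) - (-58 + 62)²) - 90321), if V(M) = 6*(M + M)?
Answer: -1/89809 ≈ -1.1135e-5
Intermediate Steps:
V(M) = 12*M (V(M) = 6*(2*M) = 12*M)
1/((V(44) - (-58 + 62)²) - 90321) = 1/((12*44 - (-58 + 62)²) - 90321) = 1/((528 - 1*4²) - 90321) = 1/((528 - 1*16) - 90321) = 1/((528 - 16) - 90321) = 1/(512 - 90321) = 1/(-89809) = -1/89809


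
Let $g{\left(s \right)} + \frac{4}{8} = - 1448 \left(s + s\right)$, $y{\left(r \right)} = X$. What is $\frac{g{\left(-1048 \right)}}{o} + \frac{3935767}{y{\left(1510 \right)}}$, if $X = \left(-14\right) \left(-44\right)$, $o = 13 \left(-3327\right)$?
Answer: $\frac{15305117627}{2422056} \approx 6319.1$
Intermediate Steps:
$o = -43251$
$X = 616$
$y{\left(r \right)} = 616$
$g{\left(s \right)} = - \frac{1}{2} - 2896 s$ ($g{\left(s \right)} = - \frac{1}{2} - 1448 \left(s + s\right) = - \frac{1}{2} - 1448 \cdot 2 s = - \frac{1}{2} - 2896 s$)
$\frac{g{\left(-1048 \right)}}{o} + \frac{3935767}{y{\left(1510 \right)}} = \frac{- \frac{1}{2} - -3035008}{-43251} + \frac{3935767}{616} = \left(- \frac{1}{2} + 3035008\right) \left(- \frac{1}{43251}\right) + 3935767 \cdot \frac{1}{616} = \frac{6070015}{2} \left(- \frac{1}{43251}\right) + \frac{357797}{56} = - \frac{6070015}{86502} + \frac{357797}{56} = \frac{15305117627}{2422056}$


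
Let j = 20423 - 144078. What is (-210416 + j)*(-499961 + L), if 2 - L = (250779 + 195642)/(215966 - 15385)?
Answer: 33501549421704600/200581 ≈ 1.6702e+11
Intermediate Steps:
L = -45259/200581 (L = 2 - (250779 + 195642)/(215966 - 15385) = 2 - 446421/200581 = -45259/200581 ≈ -0.22564)
j = -123655
(-210416 + j)*(-499961 + L) = (-210416 - 123655)*(-499961 - 45259/200581) = -334071*(-100282722600/200581) = 33501549421704600/200581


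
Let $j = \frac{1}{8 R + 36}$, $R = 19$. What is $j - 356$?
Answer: $- \frac{66927}{188} \approx -355.99$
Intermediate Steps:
$j = \frac{1}{188}$ ($j = \frac{1}{8 \cdot 19 + 36} = \frac{1}{152 + 36} = \frac{1}{188} \approx 0.0053191$)
$j - 356 = \frac{1}{188} - 356 = - \frac{66927}{188}$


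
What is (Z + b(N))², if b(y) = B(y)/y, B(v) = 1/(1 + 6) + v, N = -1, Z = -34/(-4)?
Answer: 17161/196 ≈ 87.556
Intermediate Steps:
Z = 17/2 (Z = -34*(-¼) = 17/2 ≈ 8.5000)
B(v) = ⅐ + v (B(v) = 1/7 + v = ⅐ + v)
b(y) = (⅐ + y)/y
(Z + b(N))² = (17/2 + (⅐ - 1)/(-1))² = (17/2 - 1*(-6/7))² = (17/2 + 6/7)² = (131/14)² = 17161/196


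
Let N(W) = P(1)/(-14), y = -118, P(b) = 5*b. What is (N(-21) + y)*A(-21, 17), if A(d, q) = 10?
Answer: -8285/7 ≈ -1183.6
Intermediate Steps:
N(W) = -5/14 (N(W) = (5*1)/(-14) = 5*(-1/14) = -5/14)
(N(-21) + y)*A(-21, 17) = (-5/14 - 118)*10 = -1657/14*10 = -8285/7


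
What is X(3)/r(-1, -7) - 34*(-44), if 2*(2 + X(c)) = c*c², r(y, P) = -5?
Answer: 14937/10 ≈ 1493.7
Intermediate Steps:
X(c) = -2 + c³/2 (X(c) = -2 + (c*c²)/2 = -2 + c³/2)
X(3)/r(-1, -7) - 34*(-44) = (-2 + (½)*3³)/(-5) - 34*(-44) = (-2 + (½)*27)*(-⅕) + 1496 = (-2 + 27/2)*(-⅕) + 1496 = (23/2)*(-⅕) + 1496 = -23/10 + 1496 = 14937/10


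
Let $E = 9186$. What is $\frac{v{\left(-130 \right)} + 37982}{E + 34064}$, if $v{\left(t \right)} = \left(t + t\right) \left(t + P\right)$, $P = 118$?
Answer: $\frac{20551}{21625} \approx 0.95034$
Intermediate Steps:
$v{\left(t \right)} = 2 t \left(118 + t\right)$ ($v{\left(t \right)} = \left(t + t\right) \left(t + 118\right) = 2 t \left(118 + t\right)$)
$\frac{v{\left(-130 \right)} + 37982}{E + 34064} = \frac{2 \left(-130\right) \left(118 - 130\right) + 37982}{9186 + 34064} = \frac{2 \left(-130\right) \left(-12\right) + 37982}{43250} = \left(3120 + 37982\right) \frac{1}{43250} = 41102 \cdot \frac{1}{43250} = \frac{20551}{21625}$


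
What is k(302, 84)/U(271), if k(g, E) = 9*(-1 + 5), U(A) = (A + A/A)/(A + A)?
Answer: 2439/34 ≈ 71.735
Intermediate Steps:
U(A) = (1 + A)/(2*A) (U(A) = (A + 1)/((2*A)) = (1 + A)*(1/(2*A)) = (1 + A)/(2*A))
k(g, E) = 36 (k(g, E) = 9*4 = 36)
k(302, 84)/U(271) = 36/(((½)*(1 + 271)/271)) = 36/(((½)*(1/271)*272)) = 36/(136/271) = 36*(271/136) = 2439/34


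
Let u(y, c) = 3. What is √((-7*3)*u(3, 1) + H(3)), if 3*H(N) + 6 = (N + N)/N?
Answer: I*√579/3 ≈ 8.0208*I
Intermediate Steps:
H(N) = -4/3 (H(N) = -2 + ((N + N)/N)/3 = -2 + ((2*N)/N)/3 = -2 + (⅓)*2 = -2 + ⅔ = -4/3)
√((-7*3)*u(3, 1) + H(3)) = √(-7*3*3 - 4/3) = √(-21*3 - 4/3) = √(-63 - 4/3) = √(-193/3) = I*√579/3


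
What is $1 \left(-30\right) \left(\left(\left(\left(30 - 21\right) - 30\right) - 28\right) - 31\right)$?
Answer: $2400$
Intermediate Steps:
$1 \left(-30\right) \left(\left(\left(\left(30 - 21\right) - 30\right) - 28\right) - 31\right) = - 30 \left(\left(\left(9 - 30\right) - 28\right) - 31\right) = - 30 \left(\left(-21 - 28\right) - 31\right) = - 30 \left(-49 - 31\right) = \left(-30\right) \left(-80\right) = 2400$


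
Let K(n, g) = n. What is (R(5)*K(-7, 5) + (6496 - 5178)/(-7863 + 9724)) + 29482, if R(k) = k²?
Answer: 54541645/1861 ≈ 29308.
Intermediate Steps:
(R(5)*K(-7, 5) + (6496 - 5178)/(-7863 + 9724)) + 29482 = (5²*(-7) + (6496 - 5178)/(-7863 + 9724)) + 29482 = (25*(-7) + 1318/1861) + 29482 = (-175 + 1318*(1/1861)) + 29482 = (-175 + 1318/1861) + 29482 = -324357/1861 + 29482 = 54541645/1861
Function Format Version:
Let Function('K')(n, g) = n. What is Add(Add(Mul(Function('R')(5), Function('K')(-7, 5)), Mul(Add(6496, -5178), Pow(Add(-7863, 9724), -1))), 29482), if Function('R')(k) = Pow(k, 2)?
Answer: Rational(54541645, 1861) ≈ 29308.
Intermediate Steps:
Add(Add(Mul(Function('R')(5), Function('K')(-7, 5)), Mul(Add(6496, -5178), Pow(Add(-7863, 9724), -1))), 29482) = Add(Add(Mul(Pow(5, 2), -7), Mul(Add(6496, -5178), Pow(Add(-7863, 9724), -1))), 29482) = Add(Add(Mul(25, -7), Mul(1318, Pow(1861, -1))), 29482) = Add(Add(-175, Mul(1318, Rational(1, 1861))), 29482) = Add(Add(-175, Rational(1318, 1861)), 29482) = Add(Rational(-324357, 1861), 29482) = Rational(54541645, 1861)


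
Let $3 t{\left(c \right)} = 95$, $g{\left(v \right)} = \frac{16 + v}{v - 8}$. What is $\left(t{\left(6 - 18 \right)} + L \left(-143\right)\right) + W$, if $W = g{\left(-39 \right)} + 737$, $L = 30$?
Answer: $- \frac{496439}{141} \approx -3520.8$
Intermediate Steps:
$g{\left(v \right)} = \frac{16 + v}{-8 + v}$
$W = \frac{34662}{47}$ ($W = \frac{16 - 39}{-8 - 39} + 737 = \frac{1}{-47} \left(-23\right) + 737 = \left(- \frac{1}{47}\right) \left(-23\right) + 737 = \frac{23}{47} + 737 = \frac{34662}{47} \approx 737.49$)
$t{\left(c \right)} = \frac{95}{3}$ ($t{\left(c \right)} = \frac{1}{3} \cdot 95 = \frac{95}{3}$)
$\left(t{\left(6 - 18 \right)} + L \left(-143\right)\right) + W = \left(\frac{95}{3} + 30 \left(-143\right)\right) + \frac{34662}{47} = \left(\frac{95}{3} - 4290\right) + \frac{34662}{47} = - \frac{12775}{3} + \frac{34662}{47} = - \frac{496439}{141}$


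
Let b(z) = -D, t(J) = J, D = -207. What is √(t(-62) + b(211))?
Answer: √145 ≈ 12.042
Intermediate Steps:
b(z) = 207 (b(z) = -1*(-207) = 207)
√(t(-62) + b(211)) = √(-62 + 207) = √145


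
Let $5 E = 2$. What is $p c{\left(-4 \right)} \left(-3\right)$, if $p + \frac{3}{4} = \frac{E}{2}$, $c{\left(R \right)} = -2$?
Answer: $- \frac{33}{10} \approx -3.3$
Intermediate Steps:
$E = \frac{2}{5}$ ($E = \frac{1}{5} \cdot 2 = \frac{2}{5} \approx 0.4$)
$p = - \frac{11}{20}$ ($p = - \frac{3}{4} + \frac{2}{5 \cdot 2} = - \frac{3}{4} + \frac{2}{5} \cdot \frac{1}{2} = - \frac{3}{4} + \frac{1}{5} = - \frac{11}{20} \approx -0.55$)
$p c{\left(-4 \right)} \left(-3\right) = \left(- \frac{11}{20}\right) \left(-2\right) \left(-3\right) = \frac{11}{10} \left(-3\right) = - \frac{33}{10}$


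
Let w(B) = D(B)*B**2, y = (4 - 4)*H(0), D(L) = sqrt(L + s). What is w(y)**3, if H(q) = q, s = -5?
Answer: 0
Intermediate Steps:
D(L) = sqrt(-5 + L) (D(L) = sqrt(L - 5) = sqrt(-5 + L))
y = 0 (y = (4 - 4)*0 = 0*0 = 0)
w(B) = B**2*sqrt(-5 + B) (w(B) = sqrt(-5 + B)*B**2 = B**2*sqrt(-5 + B))
w(y)**3 = (0**2*sqrt(-5 + 0))**3 = (0*sqrt(-5))**3 = (0*(I*sqrt(5)))**3 = 0**3 = 0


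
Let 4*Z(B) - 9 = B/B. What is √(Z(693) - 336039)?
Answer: I*√1344146/2 ≈ 579.69*I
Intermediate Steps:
Z(B) = 5/2 (Z(B) = 9/4 + (B/B)/4 = 9/4 + (¼)*1 = 9/4 + ¼ = 5/2)
√(Z(693) - 336039) = √(5/2 - 336039) = √(-672073/2) = I*√1344146/2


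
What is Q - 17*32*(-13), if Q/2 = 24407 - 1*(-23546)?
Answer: 102978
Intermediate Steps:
Q = 95906 (Q = 2*(24407 - 1*(-23546)) = 2*(24407 + 23546) = 2*47953 = 95906)
Q - 17*32*(-13) = 95906 - 17*32*(-13) = 95906 - 544*(-13) = 95906 - 1*(-7072) = 95906 + 7072 = 102978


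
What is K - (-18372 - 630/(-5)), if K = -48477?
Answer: -30231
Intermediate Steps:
K - (-18372 - 630/(-5)) = -48477 - (-18372 - 630/(-5)) = -48477 - (-18372 - 630*(-⅕)) = -48477 - (-18372 + 126) = -48477 - 1*(-18246) = -48477 + 18246 = -30231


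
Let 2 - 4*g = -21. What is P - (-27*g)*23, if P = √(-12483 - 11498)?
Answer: 14283/4 + I*√23981 ≈ 3570.8 + 154.86*I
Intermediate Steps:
g = 23/4 (g = ½ - ¼*(-21) = ½ + 21/4 = 23/4 ≈ 5.7500)
P = I*√23981 (P = √(-23981) = I*√23981 ≈ 154.86*I)
P - (-27*g)*23 = I*√23981 - (-27*23/4)*23 = I*√23981 - (-621)*23/4 = I*√23981 - 1*(-14283/4) = I*√23981 + 14283/4 = 14283/4 + I*√23981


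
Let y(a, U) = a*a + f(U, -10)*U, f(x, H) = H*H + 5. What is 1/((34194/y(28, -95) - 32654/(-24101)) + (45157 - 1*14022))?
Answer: 31644613/985180170515 ≈ 3.2121e-5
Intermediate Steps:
f(x, H) = 5 + H**2 (f(x, H) = H**2 + 5 = 5 + H**2)
y(a, U) = a**2 + 105*U (y(a, U) = a*a + (5 + (-10)**2)*U = a**2 + (5 + 100)*U = a**2 + 105*U)
1/((34194/y(28, -95) - 32654/(-24101)) + (45157 - 1*14022)) = 1/((34194/(28**2 + 105*(-95)) - 32654/(-24101)) + (45157 - 1*14022)) = 1/((34194/(784 - 9975) - 32654*(-1/24101)) + (45157 - 14022)) = 1/((34194/(-9191) + 32654/24101) + 31135) = 1/((34194*(-1/9191) + 32654/24101) + 31135) = 1/((-34194/9191 + 32654/24101) + 31135) = 1/(-74855240/31644613 + 31135) = 1/(985180170515/31644613) = 31644613/985180170515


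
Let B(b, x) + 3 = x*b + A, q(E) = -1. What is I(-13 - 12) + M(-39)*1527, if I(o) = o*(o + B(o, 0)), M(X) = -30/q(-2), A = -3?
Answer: 46585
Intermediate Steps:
M(X) = 30 (M(X) = -30/(-1) = -30*(-1) = 30)
B(b, x) = -6 + b*x (B(b, x) = -3 + (x*b - 3) = -3 + (b*x - 3) = -3 + (-3 + b*x) = -6 + b*x)
I(o) = o*(-6 + o) (I(o) = o*(o + (-6 + o*0)) = o*(o + (-6 + 0)) = o*(o - 6) = o*(-6 + o))
I(-13 - 12) + M(-39)*1527 = (-13 - 12)*(-6 + (-13 - 12)) + 30*1527 = -25*(-6 - 25) + 45810 = -25*(-31) + 45810 = 775 + 45810 = 46585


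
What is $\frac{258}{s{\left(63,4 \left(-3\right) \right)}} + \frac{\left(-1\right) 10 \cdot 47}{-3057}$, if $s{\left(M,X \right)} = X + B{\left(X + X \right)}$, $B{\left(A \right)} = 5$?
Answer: $- \frac{785416}{21399} \approx -36.703$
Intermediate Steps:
$s{\left(M,X \right)} = 5 + X$ ($s{\left(M,X \right)} = X + 5 = 5 + X$)
$\frac{258}{s{\left(63,4 \left(-3\right) \right)}} + \frac{\left(-1\right) 10 \cdot 47}{-3057} = \frac{258}{5 + 4 \left(-3\right)} + \frac{\left(-1\right) 10 \cdot 47}{-3057} = \frac{258}{5 - 12} + \left(-10\right) 47 \left(- \frac{1}{3057}\right) = \frac{258}{-7} - - \frac{470}{3057} = 258 \left(- \frac{1}{7}\right) + \frac{470}{3057} = - \frac{258}{7} + \frac{470}{3057} = - \frac{785416}{21399}$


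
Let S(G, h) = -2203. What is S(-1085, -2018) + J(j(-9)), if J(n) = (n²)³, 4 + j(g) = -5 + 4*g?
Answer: 8303763422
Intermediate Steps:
j(g) = -9 + 4*g (j(g) = -4 + (-5 + 4*g) = -9 + 4*g)
J(n) = n⁶
S(-1085, -2018) + J(j(-9)) = -2203 + (-9 + 4*(-9))⁶ = -2203 + (-9 - 36)⁶ = -2203 + (-45)⁶ = -2203 + 8303765625 = 8303763422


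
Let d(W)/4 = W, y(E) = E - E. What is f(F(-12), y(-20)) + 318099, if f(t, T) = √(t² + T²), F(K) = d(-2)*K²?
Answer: 319251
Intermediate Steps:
y(E) = 0
d(W) = 4*W
F(K) = -8*K² (F(K) = (4*(-2))*K² = -8*K²)
f(t, T) = √(T² + t²)
f(F(-12), y(-20)) + 318099 = √(0² + (-8*(-12)²)²) + 318099 = √(0 + (-8*144)²) + 318099 = √(0 + (-1152)²) + 318099 = √(0 + 1327104) + 318099 = √1327104 + 318099 = 1152 + 318099 = 319251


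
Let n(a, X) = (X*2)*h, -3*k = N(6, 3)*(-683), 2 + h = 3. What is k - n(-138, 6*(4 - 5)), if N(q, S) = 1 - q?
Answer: -3379/3 ≈ -1126.3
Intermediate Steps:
h = 1 (h = -2 + 3 = 1)
k = -3415/3 (k = -(1 - 1*6)*(-683)/3 = -(1 - 6)*(-683)/3 = -(-5)*(-683)/3 = -⅓*3415 = -3415/3 ≈ -1138.3)
n(a, X) = 2*X (n(a, X) = (X*2)*1 = (2*X)*1 = 2*X)
k - n(-138, 6*(4 - 5)) = -3415/3 - 2*6*(4 - 5) = -3415/3 - 2*6*(-1) = -3415/3 - 2*(-6) = -3415/3 - 1*(-12) = -3415/3 + 12 = -3379/3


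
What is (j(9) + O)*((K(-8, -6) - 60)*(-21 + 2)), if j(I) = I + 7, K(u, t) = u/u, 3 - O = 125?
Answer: -118826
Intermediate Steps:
O = -122 (O = 3 - 1*125 = 3 - 125 = -122)
K(u, t) = 1
j(I) = 7 + I
(j(9) + O)*((K(-8, -6) - 60)*(-21 + 2)) = ((7 + 9) - 122)*((1 - 60)*(-21 + 2)) = (16 - 122)*(-59*(-19)) = -106*1121 = -118826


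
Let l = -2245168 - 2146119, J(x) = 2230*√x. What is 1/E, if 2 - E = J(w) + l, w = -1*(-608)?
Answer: 4391289/19280395558321 + 8920*√38/19280395558321 ≈ 2.3061e-7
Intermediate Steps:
w = 608
l = -4391287
E = 4391289 - 8920*√38 (E = 2 - (2230*√608 - 4391287) = 2 - (2230*(4*√38) - 4391287) = 2 - (8920*√38 - 4391287) = 2 - (-4391287 + 8920*√38) = 2 + (4391287 - 8920*√38) = 4391289 - 8920*√38 ≈ 4.3363e+6)
1/E = 1/(4391289 - 8920*√38)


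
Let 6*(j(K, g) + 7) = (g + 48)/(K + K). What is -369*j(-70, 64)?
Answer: 13161/5 ≈ 2632.2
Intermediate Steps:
j(K, g) = -7 + (48 + g)/(12*K) (j(K, g) = -7 + ((g + 48)/(K + K))/6 = -7 + ((48 + g)/((2*K)))/6 = -7 + ((48 + g)*(1/(2*K)))/6 = -7 + ((48 + g)/(2*K))/6 = -7 + (48 + g)/(12*K))
-369*j(-70, 64) = -123*(48 + 64 - 84*(-70))/(4*(-70)) = -123*(-1)*(48 + 64 + 5880)/(4*70) = -123*(-1)*5992/(4*70) = -369*(-107/15) = 13161/5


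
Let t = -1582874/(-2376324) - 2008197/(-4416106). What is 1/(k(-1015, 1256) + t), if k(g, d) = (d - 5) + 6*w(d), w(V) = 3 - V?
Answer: -1311762334293/8219344265752172 ≈ -0.00015959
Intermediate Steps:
k(g, d) = 13 - 5*d (k(g, d) = (d - 5) + 6*(3 - d) = (-5 + d) + (18 - 6*d) = 13 - 5*d)
t = 1470283262059/1311762334293 (t = -1582874*(-1/2376324) - 2008197*(-1/4416106) = 791437/1188162 + 2008197/4416106 = 1470283262059/1311762334293 ≈ 1.1208)
1/(k(-1015, 1256) + t) = 1/((13 - 5*1256) + 1470283262059/1311762334293) = 1/((13 - 6280) + 1470283262059/1311762334293) = 1/(-6267 + 1470283262059/1311762334293) = 1/(-8219344265752172/1311762334293) = -1311762334293/8219344265752172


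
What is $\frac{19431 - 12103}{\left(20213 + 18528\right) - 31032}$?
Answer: $\frac{7328}{7709} \approx 0.95058$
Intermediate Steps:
$\frac{19431 - 12103}{\left(20213 + 18528\right) - 31032} = \frac{19431 + \left(\left(\left(-5111 + 5926\right) - 2707\right) - 10211\right)}{38741 - 31032} = \frac{19431 + \left(\left(815 - 2707\right) - 10211\right)}{7709} = \left(19431 - 12103\right) \frac{1}{7709} = 7328 \cdot \frac{1}{7709} = \frac{7328}{7709}$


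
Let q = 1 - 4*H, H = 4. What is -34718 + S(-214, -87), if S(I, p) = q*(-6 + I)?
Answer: -31418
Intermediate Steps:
q = -15 (q = 1 - 4*4 = 1 - 16 = -15)
S(I, p) = 90 - 15*I (S(I, p) = -15*(-6 + I) = 90 - 15*I)
-34718 + S(-214, -87) = -34718 + (90 - 15*(-214)) = -34718 + (90 + 3210) = -34718 + 3300 = -31418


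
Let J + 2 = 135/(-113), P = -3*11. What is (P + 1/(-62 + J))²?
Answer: 59157914176/54272689 ≈ 1090.0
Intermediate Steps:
P = -33
J = -361/113 (J = -2 + 135/(-113) = -2 + 135*(-1/113) = -2 - 135/113 = -361/113 ≈ -3.1947)
(P + 1/(-62 + J))² = (-33 + 1/(-62 - 361/113))² = (-33 + 1/(-7367/113))² = (-33 - 113/7367)² = (-243224/7367)² = 59157914176/54272689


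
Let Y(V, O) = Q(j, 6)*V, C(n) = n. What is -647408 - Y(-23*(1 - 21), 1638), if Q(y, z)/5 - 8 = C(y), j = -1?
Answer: -663508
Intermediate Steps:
Q(y, z) = 40 + 5*y
Y(V, O) = 35*V (Y(V, O) = (40 + 5*(-1))*V = (40 - 5)*V = 35*V)
-647408 - Y(-23*(1 - 21), 1638) = -647408 - 35*(-23*(1 - 21)) = -647408 - 35*(-23*(-20)) = -647408 - 35*460 = -647408 - 1*16100 = -647408 - 16100 = -663508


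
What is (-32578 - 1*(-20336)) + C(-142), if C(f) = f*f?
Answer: 7922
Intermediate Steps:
C(f) = f**2
(-32578 - 1*(-20336)) + C(-142) = (-32578 - 1*(-20336)) + (-142)**2 = (-32578 + 20336) + 20164 = -12242 + 20164 = 7922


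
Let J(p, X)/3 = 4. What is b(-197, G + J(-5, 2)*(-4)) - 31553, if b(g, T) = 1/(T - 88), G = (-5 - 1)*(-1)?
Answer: -4101891/130 ≈ -31553.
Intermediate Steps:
G = 6 (G = -6*(-1) = 6)
J(p, X) = 12 (J(p, X) = 3*4 = 12)
b(g, T) = 1/(-88 + T)
b(-197, G + J(-5, 2)*(-4)) - 31553 = 1/(-88 + (6 + 12*(-4))) - 31553 = 1/(-88 + (6 - 48)) - 31553 = 1/(-88 - 42) - 31553 = 1/(-130) - 31553 = -1/130 - 31553 = -4101891/130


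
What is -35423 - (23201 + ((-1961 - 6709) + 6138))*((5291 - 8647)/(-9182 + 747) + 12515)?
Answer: -2182270990894/8435 ≈ -2.5872e+8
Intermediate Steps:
-35423 - (23201 + ((-1961 - 6709) + 6138))*((5291 - 8647)/(-9182 + 747) + 12515) = -35423 - (23201 + (-8670 + 6138))*(-3356/(-8435) + 12515) = -35423 - (23201 - 2532)*(-3356*(-1/8435) + 12515) = -35423 - 20669*(3356/8435 + 12515) = -35423 - 20669*105567381/8435 = -35423 - 1*2181972197889/8435 = -35423 - 2181972197889/8435 = -2182270990894/8435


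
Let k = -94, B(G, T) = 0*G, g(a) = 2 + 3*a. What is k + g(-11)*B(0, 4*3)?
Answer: -94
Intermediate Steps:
B(G, T) = 0
k + g(-11)*B(0, 4*3) = -94 + (2 + 3*(-11))*0 = -94 + (2 - 33)*0 = -94 - 31*0 = -94 + 0 = -94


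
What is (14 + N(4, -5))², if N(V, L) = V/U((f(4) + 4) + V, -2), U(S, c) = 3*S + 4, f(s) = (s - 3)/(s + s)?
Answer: 10304100/51529 ≈ 199.97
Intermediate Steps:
f(s) = (-3 + s)/(2*s) (f(s) = (-3 + s)/((2*s)) = (-3 + s)*(1/(2*s)) = (-3 + s)/(2*s))
U(S, c) = 4 + 3*S
N(V, L) = V/(131/8 + 3*V) (N(V, L) = V/(4 + 3*(((½)*(-3 + 4)/4 + 4) + V)) = V/(4 + 3*(((½)*(¼)*1 + 4) + V)) = V/(4 + 3*((⅛ + 4) + V)) = V/(4 + 3*(33/8 + V)) = V/(4 + (99/8 + 3*V)) = V/(131/8 + 3*V))
(14 + N(4, -5))² = (14 + 8*4/(131 + 24*4))² = (14 + 8*4/(131 + 96))² = (14 + 8*4/227)² = (14 + 8*4*(1/227))² = (14 + 32/227)² = (3210/227)² = 10304100/51529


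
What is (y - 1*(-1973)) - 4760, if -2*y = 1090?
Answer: -3332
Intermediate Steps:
y = -545 (y = -1/2*1090 = -545)
(y - 1*(-1973)) - 4760 = (-545 - 1*(-1973)) - 4760 = (-545 + 1973) - 4760 = 1428 - 4760 = -3332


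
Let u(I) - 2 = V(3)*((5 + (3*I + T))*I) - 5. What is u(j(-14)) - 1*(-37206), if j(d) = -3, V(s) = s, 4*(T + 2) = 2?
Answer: 74505/2 ≈ 37253.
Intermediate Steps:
T = -3/2 (T = -2 + (¼)*2 = -2 + ½ = -3/2 ≈ -1.5000)
u(I) = -3 + 3*I*(7/2 + 3*I) (u(I) = 2 + (3*((5 + (3*I - 3/2))*I) - 5) = 2 + (3*((5 + (-3/2 + 3*I))*I) - 5) = 2 + (3*((7/2 + 3*I)*I) - 5) = 2 + (3*(I*(7/2 + 3*I)) - 5) = 2 + (3*I*(7/2 + 3*I) - 5) = 2 + (-5 + 3*I*(7/2 + 3*I)) = -3 + 3*I*(7/2 + 3*I))
u(j(-14)) - 1*(-37206) = (-3 + 9*(-3)² + (21/2)*(-3)) - 1*(-37206) = (-3 + 9*9 - 63/2) + 37206 = (-3 + 81 - 63/2) + 37206 = 93/2 + 37206 = 74505/2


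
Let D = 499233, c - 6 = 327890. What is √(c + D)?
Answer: √827129 ≈ 909.47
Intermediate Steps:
c = 327896 (c = 6 + 327890 = 327896)
√(c + D) = √(327896 + 499233) = √827129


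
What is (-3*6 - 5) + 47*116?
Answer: 5429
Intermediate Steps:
(-3*6 - 5) + 47*116 = (-18 - 5) + 5452 = -23 + 5452 = 5429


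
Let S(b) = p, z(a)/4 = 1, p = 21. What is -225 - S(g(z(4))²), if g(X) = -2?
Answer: -246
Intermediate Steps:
z(a) = 4 (z(a) = 4*1 = 4)
S(b) = 21
-225 - S(g(z(4))²) = -225 - 1*21 = -225 - 21 = -246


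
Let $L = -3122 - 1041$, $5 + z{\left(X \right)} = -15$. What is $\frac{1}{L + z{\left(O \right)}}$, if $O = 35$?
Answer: $- \frac{1}{4183} \approx -0.00023906$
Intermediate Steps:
$z{\left(X \right)} = -20$ ($z{\left(X \right)} = -5 - 15 = -20$)
$L = -4163$ ($L = -3122 - 1041 = -4163$)
$\frac{1}{L + z{\left(O \right)}} = \frac{1}{-4163 - 20} = \frac{1}{-4183} = - \frac{1}{4183}$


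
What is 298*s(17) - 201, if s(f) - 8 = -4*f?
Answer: -18081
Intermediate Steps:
s(f) = 8 - 4*f
298*s(17) - 201 = 298*(8 - 4*17) - 201 = 298*(8 - 68) - 201 = 298*(-60) - 201 = -17880 - 201 = -18081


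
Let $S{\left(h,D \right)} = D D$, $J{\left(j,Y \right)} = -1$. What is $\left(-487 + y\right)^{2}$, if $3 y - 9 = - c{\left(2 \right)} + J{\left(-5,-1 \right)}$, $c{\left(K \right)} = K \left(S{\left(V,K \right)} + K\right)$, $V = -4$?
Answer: $\frac{2146225}{9} \approx 2.3847 \cdot 10^{5}$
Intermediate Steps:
$S{\left(h,D \right)} = D^{2}$
$c{\left(K \right)} = K \left(K + K^{2}\right)$ ($c{\left(K \right)} = K \left(K^{2} + K\right) = K \left(K + K^{2}\right)$)
$y = - \frac{4}{3}$ ($y = 3 + \frac{- 2^{2} \left(1 + 2\right) - 1}{3} = 3 + \frac{- 4 \cdot 3 - 1}{3} = 3 + \frac{\left(-1\right) 12 - 1}{3} = 3 + \frac{-12 - 1}{3} = 3 + \frac{1}{3} \left(-13\right) = 3 - \frac{13}{3} = - \frac{4}{3} \approx -1.3333$)
$\left(-487 + y\right)^{2} = \left(-487 - \frac{4}{3}\right)^{2} = \left(- \frac{1465}{3}\right)^{2} = \frac{2146225}{9}$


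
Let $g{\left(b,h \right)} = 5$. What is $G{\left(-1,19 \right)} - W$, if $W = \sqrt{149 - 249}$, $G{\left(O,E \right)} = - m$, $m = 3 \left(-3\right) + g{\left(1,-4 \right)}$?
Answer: $4 - 10 i \approx 4.0 - 10.0 i$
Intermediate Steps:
$m = -4$ ($m = 3 \left(-3\right) + 5 = -9 + 5 = -4$)
$G{\left(O,E \right)} = 4$ ($G{\left(O,E \right)} = \left(-1\right) \left(-4\right) = 4$)
$W = 10 i$ ($W = \sqrt{-100} = 10 i \approx 10.0 i$)
$G{\left(-1,19 \right)} - W = 4 - 10 i$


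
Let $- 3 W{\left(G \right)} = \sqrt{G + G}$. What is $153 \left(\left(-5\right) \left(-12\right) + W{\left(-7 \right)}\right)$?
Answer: $9180 - 51 i \sqrt{14} \approx 9180.0 - 190.82 i$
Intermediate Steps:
$W{\left(G \right)} = - \frac{\sqrt{2} \sqrt{G}}{3}$ ($W{\left(G \right)} = - \frac{\sqrt{G + G}}{3} = - \frac{\sqrt{2 G}}{3} = - \frac{\sqrt{2} \sqrt{G}}{3}$)
$153 \left(\left(-5\right) \left(-12\right) + W{\left(-7 \right)}\right) = 153 \left(\left(-5\right) \left(-12\right) - \frac{\sqrt{2} \sqrt{-7}}{3}\right) = 153 \left(60 - \frac{\sqrt{2} i \sqrt{7}}{3}\right) = 153 \left(60 - \frac{i \sqrt{14}}{3}\right) = 9180 - 51 i \sqrt{14}$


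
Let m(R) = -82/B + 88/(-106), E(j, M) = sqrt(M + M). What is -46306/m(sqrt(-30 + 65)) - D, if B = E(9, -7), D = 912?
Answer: -3934629388/4728705 + 2666507857*I*sqrt(14)/4728705 ≈ -832.07 + 2109.9*I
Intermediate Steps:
E(j, M) = sqrt(2)*sqrt(M) (E(j, M) = sqrt(2*M) = sqrt(2)*sqrt(M))
B = I*sqrt(14) (B = sqrt(2)*sqrt(-7) = sqrt(2)*(I*sqrt(7)) = I*sqrt(14) ≈ 3.7417*I)
m(R) = -44/53 + 41*I*sqrt(14)/7 (m(R) = -82*(-I*sqrt(14)/14) + 88/(-106) = -(-41)*I*sqrt(14)/7 + 88*(-1/106) = 41*I*sqrt(14)/7 - 44/53 = -44/53 + 41*I*sqrt(14)/7)
-46306/m(sqrt(-30 + 65)) - D = -46306/(-44/53 + 41*I*sqrt(14)/7) - 1*912 = -46306/(-44/53 + 41*I*sqrt(14)/7) - 912 = -912 - 46306/(-44/53 + 41*I*sqrt(14)/7)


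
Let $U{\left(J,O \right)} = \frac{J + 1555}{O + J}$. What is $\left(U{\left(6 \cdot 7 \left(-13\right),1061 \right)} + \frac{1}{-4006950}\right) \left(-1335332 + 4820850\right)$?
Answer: $\frac{1409199122220913}{206357925} \approx 6.8289 \cdot 10^{6}$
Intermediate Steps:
$U{\left(J,O \right)} = \frac{1555 + J}{J + O}$
$\left(U{\left(6 \cdot 7 \left(-13\right),1061 \right)} + \frac{1}{-4006950}\right) \left(-1335332 + 4820850\right) = \left(\frac{1555 + 6 \cdot 7 \left(-13\right)}{6 \cdot 7 \left(-13\right) + 1061} + \frac{1}{-4006950}\right) \left(-1335332 + 4820850\right) = \left(\frac{1555 + 42 \left(-13\right)}{42 \left(-13\right) + 1061} - \frac{1}{4006950}\right) 3485518 = \left(\frac{1555 - 546}{-546 + 1061} - \frac{1}{4006950}\right) 3485518 = \left(\frac{1}{515} \cdot 1009 - \frac{1}{4006950}\right) 3485518 = \left(\frac{1009}{515} - \frac{1}{4006950}\right) 3485518 = \frac{808602407}{412715850} \cdot 3485518 = \frac{1409199122220913}{206357925}$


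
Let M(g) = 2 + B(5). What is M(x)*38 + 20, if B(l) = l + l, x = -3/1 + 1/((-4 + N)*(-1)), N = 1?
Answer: 476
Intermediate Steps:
x = -8/3 (x = -3/1 + 1/((-4 + 1)*(-1)) = -3*1 - 1/(-3) = -3 - ⅓*(-1) = -3 + ⅓ = -8/3 ≈ -2.6667)
B(l) = 2*l
M(g) = 12 (M(g) = 2 + 2*5 = 2 + 10 = 12)
M(x)*38 + 20 = 12*38 + 20 = 456 + 20 = 476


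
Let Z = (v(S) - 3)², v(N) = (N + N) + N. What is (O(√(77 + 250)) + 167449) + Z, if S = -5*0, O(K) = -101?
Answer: 167357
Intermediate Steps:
S = 0
v(N) = 3*N (v(N) = 2*N + N = 3*N)
Z = 9 (Z = (3*0 - 3)² = (0 - 3)² = (-3)² = 9)
(O(√(77 + 250)) + 167449) + Z = (-101 + 167449) + 9 = 167348 + 9 = 167357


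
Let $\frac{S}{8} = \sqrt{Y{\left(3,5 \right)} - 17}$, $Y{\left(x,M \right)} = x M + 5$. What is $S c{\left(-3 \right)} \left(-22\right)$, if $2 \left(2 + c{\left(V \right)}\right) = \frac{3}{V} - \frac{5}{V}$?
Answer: $\frac{880 \sqrt{3}}{3} \approx 508.07$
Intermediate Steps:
$Y{\left(x,M \right)} = 5 + M x$ ($Y{\left(x,M \right)} = M x + 5 = 5 + M x$)
$c{\left(V \right)} = -2 - \frac{1}{V}$ ($c{\left(V \right)} = -2 + \frac{\frac{3}{V} - \frac{5}{V}}{2} = -2 + \frac{\left(-2\right) \frac{1}{V}}{2} = -2 - \frac{1}{V}$)
$S = 8 \sqrt{3}$ ($S = 8 \sqrt{\left(5 + 5 \cdot 3\right) - 17} = 8 \sqrt{\left(5 + 15\right) - 17} = 8 \sqrt{20 - 17} = 8 \sqrt{3} \approx 13.856$)
$S c{\left(-3 \right)} \left(-22\right) = 8 \sqrt{3} \left(-2 - \frac{1}{-3}\right) \left(-22\right) = 8 \sqrt{3} \left(-2 - - \frac{1}{3}\right) \left(-22\right) = 8 \sqrt{3} \left(-2 + \frac{1}{3}\right) \left(-22\right) = 8 \sqrt{3} \left(- \frac{5}{3}\right) \left(-22\right) = - \frac{40 \sqrt{3}}{3} \left(-22\right) = \frac{880 \sqrt{3}}{3}$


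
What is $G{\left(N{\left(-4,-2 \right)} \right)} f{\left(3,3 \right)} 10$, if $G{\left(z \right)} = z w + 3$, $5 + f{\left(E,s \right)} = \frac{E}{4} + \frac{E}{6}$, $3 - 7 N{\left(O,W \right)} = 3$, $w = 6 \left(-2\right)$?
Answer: $- \frac{225}{2} \approx -112.5$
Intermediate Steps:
$w = -12$
$N{\left(O,W \right)} = 0$ ($N{\left(O,W \right)} = \frac{3}{7} - \frac{3}{7} = 0$)
$f{\left(E,s \right)} = -5 + \frac{5 E}{12}$ ($f{\left(E,s \right)} = -5 + \left(\frac{E}{4} + \frac{E}{6}\right) = -5 + \frac{5 E}{12}$)
$G{\left(z \right)} = 3 - 12 z$ ($G{\left(z \right)} = z \left(-12\right) + 3 = - 12 z + 3 = 3 - 12 z$)
$G{\left(N{\left(-4,-2 \right)} \right)} f{\left(3,3 \right)} 10 = \left(3 - 0\right) \left(-5 + \frac{5}{12} \cdot 3\right) 10 = \left(3 + 0\right) \left(-5 + \frac{5}{4}\right) 10 = 3 \left(- \frac{15}{4}\right) 10 = \left(- \frac{45}{4}\right) 10 = - \frac{225}{2}$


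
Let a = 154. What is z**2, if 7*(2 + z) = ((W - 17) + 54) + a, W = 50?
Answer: 51529/49 ≈ 1051.6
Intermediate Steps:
z = 227/7 (z = -2 + (((50 - 17) + 54) + 154)/7 = -2 + ((33 + 54) + 154)/7 = -2 + (87 + 154)/7 = -2 + (1/7)*241 = -2 + 241/7 = 227/7 ≈ 32.429)
z**2 = (227/7)**2 = 51529/49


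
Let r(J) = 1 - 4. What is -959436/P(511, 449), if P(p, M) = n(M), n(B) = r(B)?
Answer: 319812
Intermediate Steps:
r(J) = -3
n(B) = -3
P(p, M) = -3
-959436/P(511, 449) = -959436/(-3) = -959436*(-⅓) = 319812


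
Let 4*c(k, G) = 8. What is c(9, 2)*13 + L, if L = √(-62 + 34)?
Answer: 26 + 2*I*√7 ≈ 26.0 + 5.2915*I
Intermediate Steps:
L = 2*I*√7 (L = √(-28) = 2*I*√7 ≈ 5.2915*I)
c(k, G) = 2 (c(k, G) = (¼)*8 = 2)
c(9, 2)*13 + L = 2*13 + 2*I*√7 = 26 + 2*I*√7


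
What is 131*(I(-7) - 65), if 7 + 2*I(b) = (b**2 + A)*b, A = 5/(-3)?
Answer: -184055/6 ≈ -30676.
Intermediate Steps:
A = -5/3 (A = 5*(-1/3) = -5/3 ≈ -1.6667)
I(b) = -7/2 + b*(-5/3 + b**2)/2 (I(b) = -7/2 + ((b**2 - 5/3)*b)/2 = -7/2 + ((-5/3 + b**2)*b)/2 = -7/2 + (b*(-5/3 + b**2))/2 = -7/2 + b*(-5/3 + b**2)/2)
131*(I(-7) - 65) = 131*((-7/2 + (1/2)*(-7)**3 - 5/6*(-7)) - 65) = 131*((-7/2 + (1/2)*(-343) + 35/6) - 65) = 131*((-7/2 - 343/2 + 35/6) - 65) = 131*(-1015/6 - 65) = 131*(-1405/6) = -184055/6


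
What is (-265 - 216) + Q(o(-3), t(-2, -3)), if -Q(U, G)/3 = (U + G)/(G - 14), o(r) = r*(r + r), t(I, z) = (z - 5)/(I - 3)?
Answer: -14764/31 ≈ -476.26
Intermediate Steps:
t(I, z) = (-5 + z)/(-3 + I)
o(r) = 2*r² (o(r) = r*(2*r) = 2*r²)
Q(U, G) = -3*(G + U)/(-14 + G) (Q(U, G) = -3*(U + G)/(G - 14) = -3*(G + U)/(-14 + G))
(-265 - 216) + Q(o(-3), t(-2, -3)) = (-265 - 216) + 3*(-(-5 - 3)/(-3 - 2) - 2*(-3)²)/(-14 + (-5 - 3)/(-3 - 2)) = -481 + 3*(-(-8)/(-5) - 2*9)/(-14 - 8/(-5)) = -481 + 3*(-(-1)*(-8)/5 - 1*18)/(-14 - ⅕*(-8)) = -481 + 3*(-1*8/5 - 18)/(-14 + 8/5) = -481 + 3*(-8/5 - 18)/(-62/5) = -481 + 3*(-5/62)*(-98/5) = -481 + 147/31 = -14764/31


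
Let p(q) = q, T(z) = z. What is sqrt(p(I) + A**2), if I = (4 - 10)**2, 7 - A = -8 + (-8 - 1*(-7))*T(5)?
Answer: 2*sqrt(109) ≈ 20.881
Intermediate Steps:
A = 20 (A = 7 - (-8 + (-8 - 1*(-7))*5) = 7 - (-8 + (-8 + 7)*5) = 7 - (-8 - 1*5) = 7 - (-8 - 5) = 7 - 1*(-13) = 7 + 13 = 20)
I = 36 (I = (-6)**2 = 36)
sqrt(p(I) + A**2) = sqrt(36 + 20**2) = sqrt(36 + 400) = sqrt(436) = 2*sqrt(109)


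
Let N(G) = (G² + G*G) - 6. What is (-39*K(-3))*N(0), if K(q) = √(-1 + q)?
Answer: 468*I ≈ 468.0*I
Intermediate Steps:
N(G) = -6 + 2*G² (N(G) = (G² + G²) - 6 = 2*G² - 6 = -6 + 2*G²)
(-39*K(-3))*N(0) = (-39*√(-1 - 3))*(-6 + 2*0²) = (-78*I)*(-6 + 2*0) = (-78*I)*(-6 + 0) = -78*I*(-6) = 468*I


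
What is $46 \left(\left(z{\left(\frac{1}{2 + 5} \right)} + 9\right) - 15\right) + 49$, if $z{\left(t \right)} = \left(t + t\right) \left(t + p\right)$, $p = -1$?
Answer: $- \frac{11675}{49} \approx -238.27$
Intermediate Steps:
$z{\left(t \right)} = 2 t \left(-1 + t\right)$ ($z{\left(t \right)} = \left(t + t\right) \left(t - 1\right) = 2 t \left(-1 + t\right)$)
$46 \left(\left(z{\left(\frac{1}{2 + 5} \right)} + 9\right) - 15\right) + 49 = 46 \left(\left(\frac{2 \left(-1 + \frac{1}{2 + 5}\right)}{2 + 5} + 9\right) - 15\right) + 49 = 46 \left(\left(\frac{2 \left(-1 + \frac{1}{7}\right)}{7} + 9\right) - 15\right) + 49 = 46 \left(\left(2 \cdot \frac{1}{7} \left(-1 + \frac{1}{7}\right) + 9\right) - 15\right) + 49 = 46 \left(\left(2 \cdot \frac{1}{7} \left(- \frac{6}{7}\right) + 9\right) - 15\right) + 49 = 46 \left(\left(- \frac{12}{49} + 9\right) - 15\right) + 49 = 46 \left(\frac{429}{49} - 15\right) + 49 = 46 \left(- \frac{306}{49}\right) + 49 = - \frac{14076}{49} + 49 = - \frac{11675}{49}$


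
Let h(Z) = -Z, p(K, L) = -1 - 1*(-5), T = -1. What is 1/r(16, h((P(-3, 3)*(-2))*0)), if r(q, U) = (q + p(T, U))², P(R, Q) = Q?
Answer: 1/400 ≈ 0.0025000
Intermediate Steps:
p(K, L) = 4 (p(K, L) = -1 + 5 = 4)
r(q, U) = (4 + q)² (r(q, U) = (q + 4)² = (4 + q)²)
1/r(16, h((P(-3, 3)*(-2))*0)) = 1/((4 + 16)²) = 1/(20²) = 1/400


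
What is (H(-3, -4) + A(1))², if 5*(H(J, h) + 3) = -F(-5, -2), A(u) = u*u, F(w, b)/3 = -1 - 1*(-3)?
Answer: 256/25 ≈ 10.240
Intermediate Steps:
F(w, b) = 6 (F(w, b) = 3*(-1 - 1*(-3)) = 3*(-1 + 3) = 3*2 = 6)
A(u) = u²
H(J, h) = -21/5 (H(J, h) = -3 + (-1*6)/5 = -3 + (⅕)*(-6) = -3 - 6/5 = -21/5)
(H(-3, -4) + A(1))² = (-21/5 + 1²)² = (-21/5 + 1)² = (-16/5)² = 256/25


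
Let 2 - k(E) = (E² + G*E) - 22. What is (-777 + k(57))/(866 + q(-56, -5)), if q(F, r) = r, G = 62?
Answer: -2512/287 ≈ -8.7526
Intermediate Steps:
k(E) = 24 - E² - 62*E (k(E) = 2 - ((E² + 62*E) - 22) = 2 - (-22 + E² + 62*E) = 2 + (22 - E² - 62*E) = 24 - E² - 62*E)
(-777 + k(57))/(866 + q(-56, -5)) = (-777 + (24 - 1*57² - 62*57))/(866 - 5) = (-777 + (24 - 1*3249 - 3534))/861 = (-777 + (24 - 3249 - 3534))*(1/861) = (-777 - 6759)*(1/861) = -7536*1/861 = -2512/287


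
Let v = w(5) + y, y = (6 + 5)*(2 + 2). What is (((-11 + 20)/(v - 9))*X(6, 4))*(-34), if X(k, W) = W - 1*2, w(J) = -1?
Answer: -18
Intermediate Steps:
y = 44 (y = 11*4 = 44)
v = 43 (v = -1 + 44 = 43)
X(k, W) = -2 + W (X(k, W) = W - 2 = -2 + W)
(((-11 + 20)/(v - 9))*X(6, 4))*(-34) = (((-11 + 20)/(43 - 9))*(-2 + 4))*(-34) = ((9/34)*2)*(-34) = (9/17)*(-34) = -18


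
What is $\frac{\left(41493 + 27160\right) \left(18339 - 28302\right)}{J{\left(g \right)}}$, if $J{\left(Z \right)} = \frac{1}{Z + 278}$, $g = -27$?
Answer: $-171681449589$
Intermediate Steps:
$J{\left(Z \right)} = \frac{1}{278 + Z}$
$\frac{\left(41493 + 27160\right) \left(18339 - 28302\right)}{J{\left(g \right)}} = \frac{\left(41493 + 27160\right) \left(18339 - 28302\right)}{\frac{1}{278 - 27}} = \frac{68653 \left(-9963\right)}{\frac{1}{251}} = - 683989839 \frac{1}{\frac{1}{251}} = \left(-683989839\right) 251 = -171681449589$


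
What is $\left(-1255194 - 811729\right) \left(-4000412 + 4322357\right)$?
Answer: $-665435525235$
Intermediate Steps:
$\left(-1255194 - 811729\right) \left(-4000412 + 4322357\right) = \left(-1255194 - 811729\right) 321945 = \left(-2066923\right) 321945 = -665435525235$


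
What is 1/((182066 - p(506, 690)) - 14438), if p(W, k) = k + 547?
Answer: 1/166391 ≈ 6.0099e-6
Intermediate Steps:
p(W, k) = 547 + k
1/((182066 - p(506, 690)) - 14438) = 1/((182066 - (547 + 690)) - 14438) = 1/((182066 - 1*1237) - 14438) = 1/((182066 - 1237) - 14438) = 1/(180829 - 14438) = 1/166391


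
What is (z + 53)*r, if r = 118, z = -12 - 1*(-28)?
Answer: 8142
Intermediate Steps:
z = 16 (z = -12 + 28 = 16)
(z + 53)*r = (16 + 53)*118 = 69*118 = 8142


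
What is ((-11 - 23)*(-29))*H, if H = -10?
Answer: -9860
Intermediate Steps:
((-11 - 23)*(-29))*H = ((-11 - 23)*(-29))*(-10) = -34*(-29)*(-10) = 986*(-10) = -9860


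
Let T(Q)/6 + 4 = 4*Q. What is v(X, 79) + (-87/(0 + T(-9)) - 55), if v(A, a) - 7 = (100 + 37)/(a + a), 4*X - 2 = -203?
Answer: -295589/6320 ≈ -46.770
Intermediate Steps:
T(Q) = -24 + 24*Q (T(Q) = -24 + 6*(4*Q) = -24 + 24*Q)
X = -201/4 (X = 1/2 + (1/4)*(-203) = 1/2 - 203/4 = -201/4 ≈ -50.250)
v(A, a) = 7 + 137/(2*a) (v(A, a) = 7 + (100 + 37)/(a + a) = 7 + 137/((2*a)) = 7 + 137*(1/(2*a)) = 7 + 137/(2*a))
v(X, 79) + (-87/(0 + T(-9)) - 55) = (7 + (137/2)/79) + (-87/(0 + (-24 + 24*(-9))) - 55) = (7 + (137/2)*(1/79)) + (-87/(0 + (-24 - 216)) - 55) = (7 + 137/158) + (-87/(0 - 240) - 55) = 1243/158 + (-87/(-240) - 55) = 1243/158 + (-87*(-1/240) - 55) = 1243/158 + (29/80 - 55) = 1243/158 - 4371/80 = -295589/6320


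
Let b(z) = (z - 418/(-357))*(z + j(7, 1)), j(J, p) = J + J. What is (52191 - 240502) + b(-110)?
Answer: -21165745/119 ≈ -1.7786e+5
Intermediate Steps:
j(J, p) = 2*J
b(z) = (14 + z)*(418/357 + z) (b(z) = (z - 418/(-357))*(z + 2*7) = (z - 418*(-1/357))*(z + 14) = (z + 418/357)*(14 + z) = (418/357 + z)*(14 + z) = (14 + z)*(418/357 + z))
(52191 - 240502) + b(-110) = (52191 - 240502) + (836/51 + (-110)² + (5416/357)*(-110)) = -188311 + (836/51 + 12100 - 595760/357) = -188311 + 1243264/119 = -21165745/119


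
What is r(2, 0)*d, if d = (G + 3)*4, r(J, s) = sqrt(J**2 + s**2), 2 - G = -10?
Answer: 120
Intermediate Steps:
G = 12 (G = 2 - 1*(-10) = 2 + 10 = 12)
d = 60 (d = (12 + 3)*4 = 15*4 = 60)
r(2, 0)*d = sqrt(2**2 + 0**2)*60 = sqrt(4 + 0)*60 = sqrt(4)*60 = 2*60 = 120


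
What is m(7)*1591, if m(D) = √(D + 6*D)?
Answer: 11137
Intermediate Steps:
m(D) = √7*√D (m(D) = √(7*D) = √7*√D)
m(7)*1591 = (√7*√7)*1591 = 7*1591 = 11137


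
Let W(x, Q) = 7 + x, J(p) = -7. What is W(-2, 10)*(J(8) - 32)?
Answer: -195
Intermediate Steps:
W(-2, 10)*(J(8) - 32) = (7 - 2)*(-7 - 32) = 5*(-39) = -195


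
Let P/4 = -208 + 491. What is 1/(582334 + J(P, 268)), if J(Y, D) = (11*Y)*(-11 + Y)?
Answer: 1/14541026 ≈ 6.8771e-8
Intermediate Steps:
P = 1132 (P = 4*(-208 + 491) = 4*283 = 1132)
J(Y, D) = 11*Y*(-11 + Y)
1/(582334 + J(P, 268)) = 1/(582334 + 11*1132*(-11 + 1132)) = 1/(582334 + 11*1132*1121) = 1/(582334 + 13958692) = 1/14541026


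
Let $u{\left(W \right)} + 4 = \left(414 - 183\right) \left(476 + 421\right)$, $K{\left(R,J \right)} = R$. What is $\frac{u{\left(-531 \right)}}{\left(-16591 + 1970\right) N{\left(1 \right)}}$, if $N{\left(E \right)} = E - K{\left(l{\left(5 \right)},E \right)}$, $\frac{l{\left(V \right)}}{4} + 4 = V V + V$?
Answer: $\frac{207203}{1505963} \approx 0.13759$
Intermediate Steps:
$l{\left(V \right)} = -16 + 4 V + 4 V^{2}$ ($l{\left(V \right)} = -16 + 4 \left(V V + V\right) = -16 + 4 \left(V^{2} + V\right) = -16 + 4 \left(V + V^{2}\right) = -16 + \left(4 V + 4 V^{2}\right) = -16 + 4 V + 4 V^{2}$)
$N{\left(E \right)} = -104 + E$ ($N{\left(E \right)} = E - \left(-16 + 4 \cdot 5 + 4 \cdot 5^{2}\right) = E - \left(-16 + 20 + 4 \cdot 25\right) = E - \left(-16 + 20 + 100\right) = E - 104 = -104 + E$)
$u{\left(W \right)} = 207203$ ($u{\left(W \right)} = -4 + \left(414 - 183\right) \left(476 + 421\right) = -4 + 231 \cdot 897 = -4 + 207207 = 207203$)
$\frac{u{\left(-531 \right)}}{\left(-16591 + 1970\right) N{\left(1 \right)}} = \frac{207203}{\left(-16591 + 1970\right) \left(-104 + 1\right)} = \frac{207203}{\left(-14621\right) \left(-103\right)} = \frac{207203}{1505963}$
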